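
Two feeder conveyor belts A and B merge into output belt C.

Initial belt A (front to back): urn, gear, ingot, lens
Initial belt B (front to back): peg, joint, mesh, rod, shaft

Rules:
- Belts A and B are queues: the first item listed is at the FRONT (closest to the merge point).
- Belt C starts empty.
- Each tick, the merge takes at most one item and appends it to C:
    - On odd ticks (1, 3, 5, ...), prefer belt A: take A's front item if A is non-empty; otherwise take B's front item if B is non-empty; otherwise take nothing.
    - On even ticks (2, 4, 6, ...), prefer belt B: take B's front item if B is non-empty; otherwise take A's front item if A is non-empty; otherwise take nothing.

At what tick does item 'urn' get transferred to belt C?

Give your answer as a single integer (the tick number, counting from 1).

Tick 1: prefer A, take urn from A; A=[gear,ingot,lens] B=[peg,joint,mesh,rod,shaft] C=[urn]

Answer: 1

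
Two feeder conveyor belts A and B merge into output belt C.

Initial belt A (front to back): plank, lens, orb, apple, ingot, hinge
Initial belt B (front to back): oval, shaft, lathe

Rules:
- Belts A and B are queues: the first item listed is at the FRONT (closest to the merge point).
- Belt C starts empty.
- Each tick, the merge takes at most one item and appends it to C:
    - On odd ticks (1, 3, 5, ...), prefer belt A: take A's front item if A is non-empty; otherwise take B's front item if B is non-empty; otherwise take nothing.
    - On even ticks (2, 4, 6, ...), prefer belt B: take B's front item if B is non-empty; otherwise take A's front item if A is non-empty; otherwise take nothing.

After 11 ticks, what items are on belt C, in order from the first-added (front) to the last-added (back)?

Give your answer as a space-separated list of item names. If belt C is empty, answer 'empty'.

Answer: plank oval lens shaft orb lathe apple ingot hinge

Derivation:
Tick 1: prefer A, take plank from A; A=[lens,orb,apple,ingot,hinge] B=[oval,shaft,lathe] C=[plank]
Tick 2: prefer B, take oval from B; A=[lens,orb,apple,ingot,hinge] B=[shaft,lathe] C=[plank,oval]
Tick 3: prefer A, take lens from A; A=[orb,apple,ingot,hinge] B=[shaft,lathe] C=[plank,oval,lens]
Tick 4: prefer B, take shaft from B; A=[orb,apple,ingot,hinge] B=[lathe] C=[plank,oval,lens,shaft]
Tick 5: prefer A, take orb from A; A=[apple,ingot,hinge] B=[lathe] C=[plank,oval,lens,shaft,orb]
Tick 6: prefer B, take lathe from B; A=[apple,ingot,hinge] B=[-] C=[plank,oval,lens,shaft,orb,lathe]
Tick 7: prefer A, take apple from A; A=[ingot,hinge] B=[-] C=[plank,oval,lens,shaft,orb,lathe,apple]
Tick 8: prefer B, take ingot from A; A=[hinge] B=[-] C=[plank,oval,lens,shaft,orb,lathe,apple,ingot]
Tick 9: prefer A, take hinge from A; A=[-] B=[-] C=[plank,oval,lens,shaft,orb,lathe,apple,ingot,hinge]
Tick 10: prefer B, both empty, nothing taken; A=[-] B=[-] C=[plank,oval,lens,shaft,orb,lathe,apple,ingot,hinge]
Tick 11: prefer A, both empty, nothing taken; A=[-] B=[-] C=[plank,oval,lens,shaft,orb,lathe,apple,ingot,hinge]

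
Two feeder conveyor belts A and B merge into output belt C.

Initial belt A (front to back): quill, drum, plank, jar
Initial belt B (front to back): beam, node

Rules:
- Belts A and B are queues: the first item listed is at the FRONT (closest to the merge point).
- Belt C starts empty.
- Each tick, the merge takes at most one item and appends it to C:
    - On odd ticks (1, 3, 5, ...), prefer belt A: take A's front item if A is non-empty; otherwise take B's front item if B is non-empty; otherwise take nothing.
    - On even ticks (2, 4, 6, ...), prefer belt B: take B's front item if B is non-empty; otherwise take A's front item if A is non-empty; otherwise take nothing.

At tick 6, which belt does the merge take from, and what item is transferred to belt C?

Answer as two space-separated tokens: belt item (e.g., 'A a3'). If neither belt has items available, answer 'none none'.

Tick 1: prefer A, take quill from A; A=[drum,plank,jar] B=[beam,node] C=[quill]
Tick 2: prefer B, take beam from B; A=[drum,plank,jar] B=[node] C=[quill,beam]
Tick 3: prefer A, take drum from A; A=[plank,jar] B=[node] C=[quill,beam,drum]
Tick 4: prefer B, take node from B; A=[plank,jar] B=[-] C=[quill,beam,drum,node]
Tick 5: prefer A, take plank from A; A=[jar] B=[-] C=[quill,beam,drum,node,plank]
Tick 6: prefer B, take jar from A; A=[-] B=[-] C=[quill,beam,drum,node,plank,jar]

Answer: A jar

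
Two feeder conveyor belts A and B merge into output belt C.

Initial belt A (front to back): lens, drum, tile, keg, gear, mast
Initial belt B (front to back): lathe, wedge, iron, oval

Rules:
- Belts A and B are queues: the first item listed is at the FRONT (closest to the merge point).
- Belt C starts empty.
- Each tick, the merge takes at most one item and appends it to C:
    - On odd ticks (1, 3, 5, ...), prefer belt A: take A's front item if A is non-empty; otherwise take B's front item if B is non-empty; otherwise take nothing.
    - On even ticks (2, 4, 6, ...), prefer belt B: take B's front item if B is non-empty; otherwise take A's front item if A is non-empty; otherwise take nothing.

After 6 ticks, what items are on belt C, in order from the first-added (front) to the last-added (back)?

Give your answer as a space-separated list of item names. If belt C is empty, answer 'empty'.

Tick 1: prefer A, take lens from A; A=[drum,tile,keg,gear,mast] B=[lathe,wedge,iron,oval] C=[lens]
Tick 2: prefer B, take lathe from B; A=[drum,tile,keg,gear,mast] B=[wedge,iron,oval] C=[lens,lathe]
Tick 3: prefer A, take drum from A; A=[tile,keg,gear,mast] B=[wedge,iron,oval] C=[lens,lathe,drum]
Tick 4: prefer B, take wedge from B; A=[tile,keg,gear,mast] B=[iron,oval] C=[lens,lathe,drum,wedge]
Tick 5: prefer A, take tile from A; A=[keg,gear,mast] B=[iron,oval] C=[lens,lathe,drum,wedge,tile]
Tick 6: prefer B, take iron from B; A=[keg,gear,mast] B=[oval] C=[lens,lathe,drum,wedge,tile,iron]

Answer: lens lathe drum wedge tile iron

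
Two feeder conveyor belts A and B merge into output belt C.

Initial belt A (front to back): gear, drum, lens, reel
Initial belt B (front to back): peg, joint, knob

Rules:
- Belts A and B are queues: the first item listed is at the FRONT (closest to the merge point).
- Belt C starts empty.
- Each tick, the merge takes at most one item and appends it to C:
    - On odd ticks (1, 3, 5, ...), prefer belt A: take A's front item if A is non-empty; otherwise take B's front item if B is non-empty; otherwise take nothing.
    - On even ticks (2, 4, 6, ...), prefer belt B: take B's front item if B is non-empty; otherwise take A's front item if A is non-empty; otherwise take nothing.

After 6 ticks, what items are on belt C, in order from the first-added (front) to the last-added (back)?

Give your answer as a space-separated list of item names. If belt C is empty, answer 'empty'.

Tick 1: prefer A, take gear from A; A=[drum,lens,reel] B=[peg,joint,knob] C=[gear]
Tick 2: prefer B, take peg from B; A=[drum,lens,reel] B=[joint,knob] C=[gear,peg]
Tick 3: prefer A, take drum from A; A=[lens,reel] B=[joint,knob] C=[gear,peg,drum]
Tick 4: prefer B, take joint from B; A=[lens,reel] B=[knob] C=[gear,peg,drum,joint]
Tick 5: prefer A, take lens from A; A=[reel] B=[knob] C=[gear,peg,drum,joint,lens]
Tick 6: prefer B, take knob from B; A=[reel] B=[-] C=[gear,peg,drum,joint,lens,knob]

Answer: gear peg drum joint lens knob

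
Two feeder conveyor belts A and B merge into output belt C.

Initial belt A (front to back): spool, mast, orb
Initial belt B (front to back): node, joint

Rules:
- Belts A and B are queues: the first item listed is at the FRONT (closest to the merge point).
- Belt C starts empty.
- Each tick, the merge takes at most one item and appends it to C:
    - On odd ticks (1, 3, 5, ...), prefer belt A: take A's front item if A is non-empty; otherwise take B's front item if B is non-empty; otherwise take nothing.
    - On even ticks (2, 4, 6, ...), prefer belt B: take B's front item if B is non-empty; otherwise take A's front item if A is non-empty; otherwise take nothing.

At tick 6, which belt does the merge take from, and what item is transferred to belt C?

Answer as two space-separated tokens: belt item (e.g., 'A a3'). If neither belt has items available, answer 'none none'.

Answer: none none

Derivation:
Tick 1: prefer A, take spool from A; A=[mast,orb] B=[node,joint] C=[spool]
Tick 2: prefer B, take node from B; A=[mast,orb] B=[joint] C=[spool,node]
Tick 3: prefer A, take mast from A; A=[orb] B=[joint] C=[spool,node,mast]
Tick 4: prefer B, take joint from B; A=[orb] B=[-] C=[spool,node,mast,joint]
Tick 5: prefer A, take orb from A; A=[-] B=[-] C=[spool,node,mast,joint,orb]
Tick 6: prefer B, both empty, nothing taken; A=[-] B=[-] C=[spool,node,mast,joint,orb]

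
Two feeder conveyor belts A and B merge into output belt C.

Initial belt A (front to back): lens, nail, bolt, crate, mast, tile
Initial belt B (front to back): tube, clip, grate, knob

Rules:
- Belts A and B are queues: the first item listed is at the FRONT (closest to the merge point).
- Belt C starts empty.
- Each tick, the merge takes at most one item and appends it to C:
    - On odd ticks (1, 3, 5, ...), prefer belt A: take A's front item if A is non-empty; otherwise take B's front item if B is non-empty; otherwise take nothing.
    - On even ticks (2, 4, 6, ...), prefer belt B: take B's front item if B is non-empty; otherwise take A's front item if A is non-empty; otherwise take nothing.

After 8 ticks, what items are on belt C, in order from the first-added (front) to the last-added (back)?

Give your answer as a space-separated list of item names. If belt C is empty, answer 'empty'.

Tick 1: prefer A, take lens from A; A=[nail,bolt,crate,mast,tile] B=[tube,clip,grate,knob] C=[lens]
Tick 2: prefer B, take tube from B; A=[nail,bolt,crate,mast,tile] B=[clip,grate,knob] C=[lens,tube]
Tick 3: prefer A, take nail from A; A=[bolt,crate,mast,tile] B=[clip,grate,knob] C=[lens,tube,nail]
Tick 4: prefer B, take clip from B; A=[bolt,crate,mast,tile] B=[grate,knob] C=[lens,tube,nail,clip]
Tick 5: prefer A, take bolt from A; A=[crate,mast,tile] B=[grate,knob] C=[lens,tube,nail,clip,bolt]
Tick 6: prefer B, take grate from B; A=[crate,mast,tile] B=[knob] C=[lens,tube,nail,clip,bolt,grate]
Tick 7: prefer A, take crate from A; A=[mast,tile] B=[knob] C=[lens,tube,nail,clip,bolt,grate,crate]
Tick 8: prefer B, take knob from B; A=[mast,tile] B=[-] C=[lens,tube,nail,clip,bolt,grate,crate,knob]

Answer: lens tube nail clip bolt grate crate knob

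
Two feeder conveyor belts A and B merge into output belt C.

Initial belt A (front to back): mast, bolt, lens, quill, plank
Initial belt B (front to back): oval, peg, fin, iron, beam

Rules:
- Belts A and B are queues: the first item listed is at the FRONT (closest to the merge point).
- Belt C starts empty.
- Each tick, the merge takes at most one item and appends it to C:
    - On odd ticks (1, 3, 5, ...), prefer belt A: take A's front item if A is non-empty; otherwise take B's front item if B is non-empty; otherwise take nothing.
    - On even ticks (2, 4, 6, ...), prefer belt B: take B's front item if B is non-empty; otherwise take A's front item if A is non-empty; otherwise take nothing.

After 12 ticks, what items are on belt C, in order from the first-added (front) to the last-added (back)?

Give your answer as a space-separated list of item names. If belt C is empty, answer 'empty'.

Answer: mast oval bolt peg lens fin quill iron plank beam

Derivation:
Tick 1: prefer A, take mast from A; A=[bolt,lens,quill,plank] B=[oval,peg,fin,iron,beam] C=[mast]
Tick 2: prefer B, take oval from B; A=[bolt,lens,quill,plank] B=[peg,fin,iron,beam] C=[mast,oval]
Tick 3: prefer A, take bolt from A; A=[lens,quill,plank] B=[peg,fin,iron,beam] C=[mast,oval,bolt]
Tick 4: prefer B, take peg from B; A=[lens,quill,plank] B=[fin,iron,beam] C=[mast,oval,bolt,peg]
Tick 5: prefer A, take lens from A; A=[quill,plank] B=[fin,iron,beam] C=[mast,oval,bolt,peg,lens]
Tick 6: prefer B, take fin from B; A=[quill,plank] B=[iron,beam] C=[mast,oval,bolt,peg,lens,fin]
Tick 7: prefer A, take quill from A; A=[plank] B=[iron,beam] C=[mast,oval,bolt,peg,lens,fin,quill]
Tick 8: prefer B, take iron from B; A=[plank] B=[beam] C=[mast,oval,bolt,peg,lens,fin,quill,iron]
Tick 9: prefer A, take plank from A; A=[-] B=[beam] C=[mast,oval,bolt,peg,lens,fin,quill,iron,plank]
Tick 10: prefer B, take beam from B; A=[-] B=[-] C=[mast,oval,bolt,peg,lens,fin,quill,iron,plank,beam]
Tick 11: prefer A, both empty, nothing taken; A=[-] B=[-] C=[mast,oval,bolt,peg,lens,fin,quill,iron,plank,beam]
Tick 12: prefer B, both empty, nothing taken; A=[-] B=[-] C=[mast,oval,bolt,peg,lens,fin,quill,iron,plank,beam]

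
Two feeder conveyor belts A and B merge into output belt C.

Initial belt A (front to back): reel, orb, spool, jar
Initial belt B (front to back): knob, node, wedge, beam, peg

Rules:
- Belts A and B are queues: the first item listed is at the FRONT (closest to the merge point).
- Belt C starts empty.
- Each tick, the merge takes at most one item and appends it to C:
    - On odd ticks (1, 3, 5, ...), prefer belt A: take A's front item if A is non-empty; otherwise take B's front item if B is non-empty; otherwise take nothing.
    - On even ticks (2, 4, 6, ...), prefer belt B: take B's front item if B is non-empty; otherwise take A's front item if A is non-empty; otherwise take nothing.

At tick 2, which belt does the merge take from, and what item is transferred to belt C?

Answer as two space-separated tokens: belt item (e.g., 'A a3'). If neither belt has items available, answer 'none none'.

Answer: B knob

Derivation:
Tick 1: prefer A, take reel from A; A=[orb,spool,jar] B=[knob,node,wedge,beam,peg] C=[reel]
Tick 2: prefer B, take knob from B; A=[orb,spool,jar] B=[node,wedge,beam,peg] C=[reel,knob]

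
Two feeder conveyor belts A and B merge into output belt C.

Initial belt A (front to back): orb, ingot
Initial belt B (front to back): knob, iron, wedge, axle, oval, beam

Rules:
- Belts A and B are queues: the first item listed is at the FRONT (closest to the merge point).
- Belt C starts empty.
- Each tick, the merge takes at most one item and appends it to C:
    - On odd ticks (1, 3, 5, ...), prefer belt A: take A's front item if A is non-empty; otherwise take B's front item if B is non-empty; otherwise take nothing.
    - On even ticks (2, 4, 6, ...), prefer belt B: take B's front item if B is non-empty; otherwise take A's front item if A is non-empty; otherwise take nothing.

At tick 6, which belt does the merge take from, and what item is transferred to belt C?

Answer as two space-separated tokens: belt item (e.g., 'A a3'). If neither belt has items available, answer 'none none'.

Tick 1: prefer A, take orb from A; A=[ingot] B=[knob,iron,wedge,axle,oval,beam] C=[orb]
Tick 2: prefer B, take knob from B; A=[ingot] B=[iron,wedge,axle,oval,beam] C=[orb,knob]
Tick 3: prefer A, take ingot from A; A=[-] B=[iron,wedge,axle,oval,beam] C=[orb,knob,ingot]
Tick 4: prefer B, take iron from B; A=[-] B=[wedge,axle,oval,beam] C=[orb,knob,ingot,iron]
Tick 5: prefer A, take wedge from B; A=[-] B=[axle,oval,beam] C=[orb,knob,ingot,iron,wedge]
Tick 6: prefer B, take axle from B; A=[-] B=[oval,beam] C=[orb,knob,ingot,iron,wedge,axle]

Answer: B axle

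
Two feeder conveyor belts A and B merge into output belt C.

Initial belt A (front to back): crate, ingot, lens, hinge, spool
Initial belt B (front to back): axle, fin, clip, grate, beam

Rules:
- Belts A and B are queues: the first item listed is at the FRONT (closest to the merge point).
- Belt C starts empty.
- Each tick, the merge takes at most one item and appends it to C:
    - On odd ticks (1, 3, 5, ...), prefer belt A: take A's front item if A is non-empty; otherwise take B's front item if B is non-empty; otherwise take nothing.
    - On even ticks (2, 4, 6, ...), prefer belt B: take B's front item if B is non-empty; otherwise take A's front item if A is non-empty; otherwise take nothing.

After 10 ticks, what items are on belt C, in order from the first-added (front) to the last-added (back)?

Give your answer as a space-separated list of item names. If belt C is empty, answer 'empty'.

Tick 1: prefer A, take crate from A; A=[ingot,lens,hinge,spool] B=[axle,fin,clip,grate,beam] C=[crate]
Tick 2: prefer B, take axle from B; A=[ingot,lens,hinge,spool] B=[fin,clip,grate,beam] C=[crate,axle]
Tick 3: prefer A, take ingot from A; A=[lens,hinge,spool] B=[fin,clip,grate,beam] C=[crate,axle,ingot]
Tick 4: prefer B, take fin from B; A=[lens,hinge,spool] B=[clip,grate,beam] C=[crate,axle,ingot,fin]
Tick 5: prefer A, take lens from A; A=[hinge,spool] B=[clip,grate,beam] C=[crate,axle,ingot,fin,lens]
Tick 6: prefer B, take clip from B; A=[hinge,spool] B=[grate,beam] C=[crate,axle,ingot,fin,lens,clip]
Tick 7: prefer A, take hinge from A; A=[spool] B=[grate,beam] C=[crate,axle,ingot,fin,lens,clip,hinge]
Tick 8: prefer B, take grate from B; A=[spool] B=[beam] C=[crate,axle,ingot,fin,lens,clip,hinge,grate]
Tick 9: prefer A, take spool from A; A=[-] B=[beam] C=[crate,axle,ingot,fin,lens,clip,hinge,grate,spool]
Tick 10: prefer B, take beam from B; A=[-] B=[-] C=[crate,axle,ingot,fin,lens,clip,hinge,grate,spool,beam]

Answer: crate axle ingot fin lens clip hinge grate spool beam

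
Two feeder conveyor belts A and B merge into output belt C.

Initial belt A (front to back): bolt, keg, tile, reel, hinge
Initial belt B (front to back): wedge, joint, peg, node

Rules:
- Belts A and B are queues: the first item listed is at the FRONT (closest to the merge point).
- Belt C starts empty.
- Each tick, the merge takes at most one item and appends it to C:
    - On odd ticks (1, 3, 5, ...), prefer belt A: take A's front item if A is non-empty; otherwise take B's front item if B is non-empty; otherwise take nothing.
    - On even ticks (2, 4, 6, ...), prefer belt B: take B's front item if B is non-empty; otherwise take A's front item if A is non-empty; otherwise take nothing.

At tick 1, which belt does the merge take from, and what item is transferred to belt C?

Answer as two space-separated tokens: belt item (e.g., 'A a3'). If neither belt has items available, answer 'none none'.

Answer: A bolt

Derivation:
Tick 1: prefer A, take bolt from A; A=[keg,tile,reel,hinge] B=[wedge,joint,peg,node] C=[bolt]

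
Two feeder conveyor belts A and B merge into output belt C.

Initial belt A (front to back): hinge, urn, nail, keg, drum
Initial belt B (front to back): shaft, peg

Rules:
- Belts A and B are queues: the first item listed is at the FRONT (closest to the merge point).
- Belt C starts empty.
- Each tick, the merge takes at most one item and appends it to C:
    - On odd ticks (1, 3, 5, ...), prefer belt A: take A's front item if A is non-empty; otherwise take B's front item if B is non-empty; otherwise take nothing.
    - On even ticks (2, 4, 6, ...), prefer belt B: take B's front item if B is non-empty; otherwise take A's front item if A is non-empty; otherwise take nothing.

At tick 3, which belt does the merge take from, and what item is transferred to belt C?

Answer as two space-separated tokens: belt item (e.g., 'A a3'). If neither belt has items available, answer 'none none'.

Answer: A urn

Derivation:
Tick 1: prefer A, take hinge from A; A=[urn,nail,keg,drum] B=[shaft,peg] C=[hinge]
Tick 2: prefer B, take shaft from B; A=[urn,nail,keg,drum] B=[peg] C=[hinge,shaft]
Tick 3: prefer A, take urn from A; A=[nail,keg,drum] B=[peg] C=[hinge,shaft,urn]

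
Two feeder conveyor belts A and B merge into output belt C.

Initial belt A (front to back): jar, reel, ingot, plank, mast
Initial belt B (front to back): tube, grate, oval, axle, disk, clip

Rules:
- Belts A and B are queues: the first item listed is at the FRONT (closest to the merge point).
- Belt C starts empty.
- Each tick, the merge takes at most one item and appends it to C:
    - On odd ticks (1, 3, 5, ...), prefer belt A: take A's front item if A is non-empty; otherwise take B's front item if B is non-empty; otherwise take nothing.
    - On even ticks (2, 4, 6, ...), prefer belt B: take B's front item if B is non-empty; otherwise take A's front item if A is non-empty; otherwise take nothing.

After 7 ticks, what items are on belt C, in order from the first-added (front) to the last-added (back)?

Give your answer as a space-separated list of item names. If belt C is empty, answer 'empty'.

Tick 1: prefer A, take jar from A; A=[reel,ingot,plank,mast] B=[tube,grate,oval,axle,disk,clip] C=[jar]
Tick 2: prefer B, take tube from B; A=[reel,ingot,plank,mast] B=[grate,oval,axle,disk,clip] C=[jar,tube]
Tick 3: prefer A, take reel from A; A=[ingot,plank,mast] B=[grate,oval,axle,disk,clip] C=[jar,tube,reel]
Tick 4: prefer B, take grate from B; A=[ingot,plank,mast] B=[oval,axle,disk,clip] C=[jar,tube,reel,grate]
Tick 5: prefer A, take ingot from A; A=[plank,mast] B=[oval,axle,disk,clip] C=[jar,tube,reel,grate,ingot]
Tick 6: prefer B, take oval from B; A=[plank,mast] B=[axle,disk,clip] C=[jar,tube,reel,grate,ingot,oval]
Tick 7: prefer A, take plank from A; A=[mast] B=[axle,disk,clip] C=[jar,tube,reel,grate,ingot,oval,plank]

Answer: jar tube reel grate ingot oval plank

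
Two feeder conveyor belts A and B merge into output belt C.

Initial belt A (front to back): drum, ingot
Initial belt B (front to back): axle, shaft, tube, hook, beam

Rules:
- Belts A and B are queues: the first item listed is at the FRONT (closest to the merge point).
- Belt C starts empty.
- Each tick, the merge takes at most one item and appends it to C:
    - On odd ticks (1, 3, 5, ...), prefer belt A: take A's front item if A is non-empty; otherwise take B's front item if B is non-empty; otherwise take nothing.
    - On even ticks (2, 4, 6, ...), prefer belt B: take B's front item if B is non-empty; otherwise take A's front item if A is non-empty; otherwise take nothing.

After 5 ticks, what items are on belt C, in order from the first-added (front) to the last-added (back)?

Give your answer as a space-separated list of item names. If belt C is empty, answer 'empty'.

Answer: drum axle ingot shaft tube

Derivation:
Tick 1: prefer A, take drum from A; A=[ingot] B=[axle,shaft,tube,hook,beam] C=[drum]
Tick 2: prefer B, take axle from B; A=[ingot] B=[shaft,tube,hook,beam] C=[drum,axle]
Tick 3: prefer A, take ingot from A; A=[-] B=[shaft,tube,hook,beam] C=[drum,axle,ingot]
Tick 4: prefer B, take shaft from B; A=[-] B=[tube,hook,beam] C=[drum,axle,ingot,shaft]
Tick 5: prefer A, take tube from B; A=[-] B=[hook,beam] C=[drum,axle,ingot,shaft,tube]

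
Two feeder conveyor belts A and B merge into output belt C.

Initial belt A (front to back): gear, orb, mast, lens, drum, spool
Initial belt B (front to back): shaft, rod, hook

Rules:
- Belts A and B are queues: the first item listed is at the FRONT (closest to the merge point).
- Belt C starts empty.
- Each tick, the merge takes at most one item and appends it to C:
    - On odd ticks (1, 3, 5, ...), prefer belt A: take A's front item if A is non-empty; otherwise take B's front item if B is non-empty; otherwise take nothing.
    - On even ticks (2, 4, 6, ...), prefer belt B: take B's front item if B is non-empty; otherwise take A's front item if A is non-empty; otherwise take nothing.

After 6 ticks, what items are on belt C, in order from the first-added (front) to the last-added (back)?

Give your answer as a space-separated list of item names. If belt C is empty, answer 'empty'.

Answer: gear shaft orb rod mast hook

Derivation:
Tick 1: prefer A, take gear from A; A=[orb,mast,lens,drum,spool] B=[shaft,rod,hook] C=[gear]
Tick 2: prefer B, take shaft from B; A=[orb,mast,lens,drum,spool] B=[rod,hook] C=[gear,shaft]
Tick 3: prefer A, take orb from A; A=[mast,lens,drum,spool] B=[rod,hook] C=[gear,shaft,orb]
Tick 4: prefer B, take rod from B; A=[mast,lens,drum,spool] B=[hook] C=[gear,shaft,orb,rod]
Tick 5: prefer A, take mast from A; A=[lens,drum,spool] B=[hook] C=[gear,shaft,orb,rod,mast]
Tick 6: prefer B, take hook from B; A=[lens,drum,spool] B=[-] C=[gear,shaft,orb,rod,mast,hook]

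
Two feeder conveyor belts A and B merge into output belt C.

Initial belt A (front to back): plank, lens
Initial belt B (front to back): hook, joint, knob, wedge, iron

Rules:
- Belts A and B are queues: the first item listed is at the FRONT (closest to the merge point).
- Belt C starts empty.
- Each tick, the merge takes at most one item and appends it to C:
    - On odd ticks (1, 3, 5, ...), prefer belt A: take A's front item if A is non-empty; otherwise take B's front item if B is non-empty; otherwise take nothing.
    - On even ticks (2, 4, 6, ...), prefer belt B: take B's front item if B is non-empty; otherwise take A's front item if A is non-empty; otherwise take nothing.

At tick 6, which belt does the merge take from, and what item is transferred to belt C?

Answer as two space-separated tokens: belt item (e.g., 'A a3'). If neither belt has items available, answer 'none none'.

Tick 1: prefer A, take plank from A; A=[lens] B=[hook,joint,knob,wedge,iron] C=[plank]
Tick 2: prefer B, take hook from B; A=[lens] B=[joint,knob,wedge,iron] C=[plank,hook]
Tick 3: prefer A, take lens from A; A=[-] B=[joint,knob,wedge,iron] C=[plank,hook,lens]
Tick 4: prefer B, take joint from B; A=[-] B=[knob,wedge,iron] C=[plank,hook,lens,joint]
Tick 5: prefer A, take knob from B; A=[-] B=[wedge,iron] C=[plank,hook,lens,joint,knob]
Tick 6: prefer B, take wedge from B; A=[-] B=[iron] C=[plank,hook,lens,joint,knob,wedge]

Answer: B wedge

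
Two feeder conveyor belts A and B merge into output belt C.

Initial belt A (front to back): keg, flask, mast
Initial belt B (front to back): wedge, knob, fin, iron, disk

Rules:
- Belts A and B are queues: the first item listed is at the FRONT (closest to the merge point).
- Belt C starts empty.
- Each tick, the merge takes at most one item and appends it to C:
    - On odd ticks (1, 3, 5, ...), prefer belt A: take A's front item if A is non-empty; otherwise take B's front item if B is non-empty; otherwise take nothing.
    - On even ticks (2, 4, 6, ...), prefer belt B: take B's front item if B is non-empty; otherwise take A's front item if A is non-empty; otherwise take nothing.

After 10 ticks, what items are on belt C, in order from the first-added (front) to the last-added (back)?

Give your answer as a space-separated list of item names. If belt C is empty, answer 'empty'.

Tick 1: prefer A, take keg from A; A=[flask,mast] B=[wedge,knob,fin,iron,disk] C=[keg]
Tick 2: prefer B, take wedge from B; A=[flask,mast] B=[knob,fin,iron,disk] C=[keg,wedge]
Tick 3: prefer A, take flask from A; A=[mast] B=[knob,fin,iron,disk] C=[keg,wedge,flask]
Tick 4: prefer B, take knob from B; A=[mast] B=[fin,iron,disk] C=[keg,wedge,flask,knob]
Tick 5: prefer A, take mast from A; A=[-] B=[fin,iron,disk] C=[keg,wedge,flask,knob,mast]
Tick 6: prefer B, take fin from B; A=[-] B=[iron,disk] C=[keg,wedge,flask,knob,mast,fin]
Tick 7: prefer A, take iron from B; A=[-] B=[disk] C=[keg,wedge,flask,knob,mast,fin,iron]
Tick 8: prefer B, take disk from B; A=[-] B=[-] C=[keg,wedge,flask,knob,mast,fin,iron,disk]
Tick 9: prefer A, both empty, nothing taken; A=[-] B=[-] C=[keg,wedge,flask,knob,mast,fin,iron,disk]
Tick 10: prefer B, both empty, nothing taken; A=[-] B=[-] C=[keg,wedge,flask,knob,mast,fin,iron,disk]

Answer: keg wedge flask knob mast fin iron disk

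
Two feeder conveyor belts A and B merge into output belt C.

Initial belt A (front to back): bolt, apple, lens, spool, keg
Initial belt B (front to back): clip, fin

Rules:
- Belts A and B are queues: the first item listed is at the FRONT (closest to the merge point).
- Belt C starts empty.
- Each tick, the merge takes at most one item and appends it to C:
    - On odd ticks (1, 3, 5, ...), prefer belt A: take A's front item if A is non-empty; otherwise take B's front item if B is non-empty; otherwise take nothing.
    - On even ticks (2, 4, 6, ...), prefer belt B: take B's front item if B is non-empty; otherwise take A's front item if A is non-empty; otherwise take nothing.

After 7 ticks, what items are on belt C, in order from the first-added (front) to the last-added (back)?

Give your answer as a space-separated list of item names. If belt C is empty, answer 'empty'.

Tick 1: prefer A, take bolt from A; A=[apple,lens,spool,keg] B=[clip,fin] C=[bolt]
Tick 2: prefer B, take clip from B; A=[apple,lens,spool,keg] B=[fin] C=[bolt,clip]
Tick 3: prefer A, take apple from A; A=[lens,spool,keg] B=[fin] C=[bolt,clip,apple]
Tick 4: prefer B, take fin from B; A=[lens,spool,keg] B=[-] C=[bolt,clip,apple,fin]
Tick 5: prefer A, take lens from A; A=[spool,keg] B=[-] C=[bolt,clip,apple,fin,lens]
Tick 6: prefer B, take spool from A; A=[keg] B=[-] C=[bolt,clip,apple,fin,lens,spool]
Tick 7: prefer A, take keg from A; A=[-] B=[-] C=[bolt,clip,apple,fin,lens,spool,keg]

Answer: bolt clip apple fin lens spool keg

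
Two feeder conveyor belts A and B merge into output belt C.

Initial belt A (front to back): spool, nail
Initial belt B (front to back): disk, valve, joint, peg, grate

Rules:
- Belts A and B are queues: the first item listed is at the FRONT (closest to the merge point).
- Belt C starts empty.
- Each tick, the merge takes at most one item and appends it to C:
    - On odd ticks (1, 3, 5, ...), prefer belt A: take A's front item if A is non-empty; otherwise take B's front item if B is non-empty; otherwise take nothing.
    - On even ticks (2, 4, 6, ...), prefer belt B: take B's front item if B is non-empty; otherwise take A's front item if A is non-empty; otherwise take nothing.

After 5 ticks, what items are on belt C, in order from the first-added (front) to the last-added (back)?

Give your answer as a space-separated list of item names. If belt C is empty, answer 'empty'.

Answer: spool disk nail valve joint

Derivation:
Tick 1: prefer A, take spool from A; A=[nail] B=[disk,valve,joint,peg,grate] C=[spool]
Tick 2: prefer B, take disk from B; A=[nail] B=[valve,joint,peg,grate] C=[spool,disk]
Tick 3: prefer A, take nail from A; A=[-] B=[valve,joint,peg,grate] C=[spool,disk,nail]
Tick 4: prefer B, take valve from B; A=[-] B=[joint,peg,grate] C=[spool,disk,nail,valve]
Tick 5: prefer A, take joint from B; A=[-] B=[peg,grate] C=[spool,disk,nail,valve,joint]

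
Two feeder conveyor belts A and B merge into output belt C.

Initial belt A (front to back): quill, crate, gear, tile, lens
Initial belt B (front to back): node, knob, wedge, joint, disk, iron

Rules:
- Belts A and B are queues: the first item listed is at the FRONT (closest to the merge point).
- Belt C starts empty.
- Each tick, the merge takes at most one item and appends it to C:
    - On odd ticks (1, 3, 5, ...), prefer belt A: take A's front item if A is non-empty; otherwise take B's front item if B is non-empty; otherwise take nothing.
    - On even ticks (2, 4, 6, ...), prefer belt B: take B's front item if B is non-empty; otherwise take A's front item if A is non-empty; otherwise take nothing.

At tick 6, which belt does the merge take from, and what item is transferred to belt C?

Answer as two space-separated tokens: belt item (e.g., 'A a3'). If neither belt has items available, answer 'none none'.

Tick 1: prefer A, take quill from A; A=[crate,gear,tile,lens] B=[node,knob,wedge,joint,disk,iron] C=[quill]
Tick 2: prefer B, take node from B; A=[crate,gear,tile,lens] B=[knob,wedge,joint,disk,iron] C=[quill,node]
Tick 3: prefer A, take crate from A; A=[gear,tile,lens] B=[knob,wedge,joint,disk,iron] C=[quill,node,crate]
Tick 4: prefer B, take knob from B; A=[gear,tile,lens] B=[wedge,joint,disk,iron] C=[quill,node,crate,knob]
Tick 5: prefer A, take gear from A; A=[tile,lens] B=[wedge,joint,disk,iron] C=[quill,node,crate,knob,gear]
Tick 6: prefer B, take wedge from B; A=[tile,lens] B=[joint,disk,iron] C=[quill,node,crate,knob,gear,wedge]

Answer: B wedge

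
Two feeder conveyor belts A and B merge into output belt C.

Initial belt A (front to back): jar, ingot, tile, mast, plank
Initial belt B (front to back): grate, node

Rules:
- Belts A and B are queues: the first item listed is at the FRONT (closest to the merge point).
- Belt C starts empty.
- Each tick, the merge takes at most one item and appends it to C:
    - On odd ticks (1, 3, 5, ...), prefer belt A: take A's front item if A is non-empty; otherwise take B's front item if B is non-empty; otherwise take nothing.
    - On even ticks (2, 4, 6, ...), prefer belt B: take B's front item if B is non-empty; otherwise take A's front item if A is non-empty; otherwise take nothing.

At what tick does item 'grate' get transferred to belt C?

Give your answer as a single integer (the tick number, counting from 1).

Answer: 2

Derivation:
Tick 1: prefer A, take jar from A; A=[ingot,tile,mast,plank] B=[grate,node] C=[jar]
Tick 2: prefer B, take grate from B; A=[ingot,tile,mast,plank] B=[node] C=[jar,grate]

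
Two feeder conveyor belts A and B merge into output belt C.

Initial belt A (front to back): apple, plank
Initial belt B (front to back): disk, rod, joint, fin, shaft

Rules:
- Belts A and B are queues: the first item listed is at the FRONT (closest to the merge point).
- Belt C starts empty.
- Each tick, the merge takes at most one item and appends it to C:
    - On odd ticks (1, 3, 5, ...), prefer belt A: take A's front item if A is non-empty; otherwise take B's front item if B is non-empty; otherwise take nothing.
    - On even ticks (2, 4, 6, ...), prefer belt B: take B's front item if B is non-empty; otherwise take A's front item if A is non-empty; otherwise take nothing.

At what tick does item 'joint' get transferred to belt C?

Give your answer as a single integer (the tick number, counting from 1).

Tick 1: prefer A, take apple from A; A=[plank] B=[disk,rod,joint,fin,shaft] C=[apple]
Tick 2: prefer B, take disk from B; A=[plank] B=[rod,joint,fin,shaft] C=[apple,disk]
Tick 3: prefer A, take plank from A; A=[-] B=[rod,joint,fin,shaft] C=[apple,disk,plank]
Tick 4: prefer B, take rod from B; A=[-] B=[joint,fin,shaft] C=[apple,disk,plank,rod]
Tick 5: prefer A, take joint from B; A=[-] B=[fin,shaft] C=[apple,disk,plank,rod,joint]

Answer: 5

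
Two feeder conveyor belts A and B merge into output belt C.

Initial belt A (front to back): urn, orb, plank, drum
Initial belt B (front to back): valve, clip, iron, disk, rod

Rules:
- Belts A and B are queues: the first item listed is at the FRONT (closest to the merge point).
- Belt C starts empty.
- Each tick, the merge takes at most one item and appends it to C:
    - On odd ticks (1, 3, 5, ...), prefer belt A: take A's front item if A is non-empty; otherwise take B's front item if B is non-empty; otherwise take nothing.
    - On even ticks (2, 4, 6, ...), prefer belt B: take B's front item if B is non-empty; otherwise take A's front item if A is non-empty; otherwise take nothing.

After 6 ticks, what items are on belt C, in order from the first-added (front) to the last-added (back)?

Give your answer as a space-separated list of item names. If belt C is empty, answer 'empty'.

Answer: urn valve orb clip plank iron

Derivation:
Tick 1: prefer A, take urn from A; A=[orb,plank,drum] B=[valve,clip,iron,disk,rod] C=[urn]
Tick 2: prefer B, take valve from B; A=[orb,plank,drum] B=[clip,iron,disk,rod] C=[urn,valve]
Tick 3: prefer A, take orb from A; A=[plank,drum] B=[clip,iron,disk,rod] C=[urn,valve,orb]
Tick 4: prefer B, take clip from B; A=[plank,drum] B=[iron,disk,rod] C=[urn,valve,orb,clip]
Tick 5: prefer A, take plank from A; A=[drum] B=[iron,disk,rod] C=[urn,valve,orb,clip,plank]
Tick 6: prefer B, take iron from B; A=[drum] B=[disk,rod] C=[urn,valve,orb,clip,plank,iron]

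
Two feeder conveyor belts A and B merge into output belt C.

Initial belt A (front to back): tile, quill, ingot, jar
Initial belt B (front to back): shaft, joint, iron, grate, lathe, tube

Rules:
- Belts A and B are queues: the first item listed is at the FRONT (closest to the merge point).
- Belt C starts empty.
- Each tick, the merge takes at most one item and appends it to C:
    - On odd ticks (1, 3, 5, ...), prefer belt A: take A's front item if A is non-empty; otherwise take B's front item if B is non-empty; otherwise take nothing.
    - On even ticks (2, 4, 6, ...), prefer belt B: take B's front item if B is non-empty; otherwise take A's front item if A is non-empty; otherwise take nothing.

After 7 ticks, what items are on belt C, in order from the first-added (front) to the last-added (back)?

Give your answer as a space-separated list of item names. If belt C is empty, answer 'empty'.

Tick 1: prefer A, take tile from A; A=[quill,ingot,jar] B=[shaft,joint,iron,grate,lathe,tube] C=[tile]
Tick 2: prefer B, take shaft from B; A=[quill,ingot,jar] B=[joint,iron,grate,lathe,tube] C=[tile,shaft]
Tick 3: prefer A, take quill from A; A=[ingot,jar] B=[joint,iron,grate,lathe,tube] C=[tile,shaft,quill]
Tick 4: prefer B, take joint from B; A=[ingot,jar] B=[iron,grate,lathe,tube] C=[tile,shaft,quill,joint]
Tick 5: prefer A, take ingot from A; A=[jar] B=[iron,grate,lathe,tube] C=[tile,shaft,quill,joint,ingot]
Tick 6: prefer B, take iron from B; A=[jar] B=[grate,lathe,tube] C=[tile,shaft,quill,joint,ingot,iron]
Tick 7: prefer A, take jar from A; A=[-] B=[grate,lathe,tube] C=[tile,shaft,quill,joint,ingot,iron,jar]

Answer: tile shaft quill joint ingot iron jar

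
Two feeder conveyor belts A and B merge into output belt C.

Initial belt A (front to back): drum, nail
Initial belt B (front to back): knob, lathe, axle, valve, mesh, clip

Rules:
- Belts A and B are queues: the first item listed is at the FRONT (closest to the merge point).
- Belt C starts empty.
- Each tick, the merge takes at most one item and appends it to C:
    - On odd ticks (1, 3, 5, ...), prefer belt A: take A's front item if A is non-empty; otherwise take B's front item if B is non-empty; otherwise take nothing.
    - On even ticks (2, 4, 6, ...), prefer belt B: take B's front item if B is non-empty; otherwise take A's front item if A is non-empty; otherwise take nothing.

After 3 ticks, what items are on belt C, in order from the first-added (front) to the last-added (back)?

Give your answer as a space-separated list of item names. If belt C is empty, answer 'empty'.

Answer: drum knob nail

Derivation:
Tick 1: prefer A, take drum from A; A=[nail] B=[knob,lathe,axle,valve,mesh,clip] C=[drum]
Tick 2: prefer B, take knob from B; A=[nail] B=[lathe,axle,valve,mesh,clip] C=[drum,knob]
Tick 3: prefer A, take nail from A; A=[-] B=[lathe,axle,valve,mesh,clip] C=[drum,knob,nail]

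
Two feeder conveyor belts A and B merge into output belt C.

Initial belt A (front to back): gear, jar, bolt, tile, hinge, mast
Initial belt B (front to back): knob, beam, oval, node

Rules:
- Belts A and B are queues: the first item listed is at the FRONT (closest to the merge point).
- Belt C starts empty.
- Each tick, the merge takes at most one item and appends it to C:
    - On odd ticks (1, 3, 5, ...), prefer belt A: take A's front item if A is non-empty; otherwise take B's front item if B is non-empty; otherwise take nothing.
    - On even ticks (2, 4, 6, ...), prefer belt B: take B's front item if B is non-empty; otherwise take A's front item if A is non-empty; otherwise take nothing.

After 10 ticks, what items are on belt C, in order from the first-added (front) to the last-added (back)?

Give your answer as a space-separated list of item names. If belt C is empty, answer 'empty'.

Answer: gear knob jar beam bolt oval tile node hinge mast

Derivation:
Tick 1: prefer A, take gear from A; A=[jar,bolt,tile,hinge,mast] B=[knob,beam,oval,node] C=[gear]
Tick 2: prefer B, take knob from B; A=[jar,bolt,tile,hinge,mast] B=[beam,oval,node] C=[gear,knob]
Tick 3: prefer A, take jar from A; A=[bolt,tile,hinge,mast] B=[beam,oval,node] C=[gear,knob,jar]
Tick 4: prefer B, take beam from B; A=[bolt,tile,hinge,mast] B=[oval,node] C=[gear,knob,jar,beam]
Tick 5: prefer A, take bolt from A; A=[tile,hinge,mast] B=[oval,node] C=[gear,knob,jar,beam,bolt]
Tick 6: prefer B, take oval from B; A=[tile,hinge,mast] B=[node] C=[gear,knob,jar,beam,bolt,oval]
Tick 7: prefer A, take tile from A; A=[hinge,mast] B=[node] C=[gear,knob,jar,beam,bolt,oval,tile]
Tick 8: prefer B, take node from B; A=[hinge,mast] B=[-] C=[gear,knob,jar,beam,bolt,oval,tile,node]
Tick 9: prefer A, take hinge from A; A=[mast] B=[-] C=[gear,knob,jar,beam,bolt,oval,tile,node,hinge]
Tick 10: prefer B, take mast from A; A=[-] B=[-] C=[gear,knob,jar,beam,bolt,oval,tile,node,hinge,mast]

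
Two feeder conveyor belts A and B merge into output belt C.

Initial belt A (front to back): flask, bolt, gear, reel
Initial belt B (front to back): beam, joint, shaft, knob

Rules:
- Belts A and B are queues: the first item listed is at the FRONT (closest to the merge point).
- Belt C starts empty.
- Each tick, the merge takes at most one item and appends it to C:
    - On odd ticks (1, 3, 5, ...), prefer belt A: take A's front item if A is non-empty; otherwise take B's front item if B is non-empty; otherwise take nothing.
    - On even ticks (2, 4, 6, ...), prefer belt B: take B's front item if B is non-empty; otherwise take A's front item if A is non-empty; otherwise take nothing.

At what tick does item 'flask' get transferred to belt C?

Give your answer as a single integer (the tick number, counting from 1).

Answer: 1

Derivation:
Tick 1: prefer A, take flask from A; A=[bolt,gear,reel] B=[beam,joint,shaft,knob] C=[flask]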